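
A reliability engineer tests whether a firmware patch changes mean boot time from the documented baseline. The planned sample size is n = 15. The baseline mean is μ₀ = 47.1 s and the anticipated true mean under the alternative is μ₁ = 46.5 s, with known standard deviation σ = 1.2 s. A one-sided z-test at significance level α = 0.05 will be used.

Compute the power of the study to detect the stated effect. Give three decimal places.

Standardized effect: d = |μ₁ − μ₀| / σ = |46.5 − 47.1| / 1.2 = 0.5000
Noncentrality parameter: δ = d·√n = 0.5000 × √15 = 1.9365
One-sided α = 0.05 → critical value z_{0.05} = 1.645.
Power = Φ(δ − 1.645) = Φ(0.292) = 0.6147.

Power ≈ 0.615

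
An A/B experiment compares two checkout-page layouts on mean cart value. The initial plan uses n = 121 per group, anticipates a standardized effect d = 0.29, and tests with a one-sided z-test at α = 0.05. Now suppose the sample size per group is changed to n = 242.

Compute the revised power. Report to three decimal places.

Power ≈ 0.939

With n = 242 per group: δ = d·√(n/2) = 0.29 × √(242/2) = 3.1900. Critical value z_{0.05} = 1.645.
Revised power = Φ(δ − 1.645) = Φ(1.545) = 0.9388.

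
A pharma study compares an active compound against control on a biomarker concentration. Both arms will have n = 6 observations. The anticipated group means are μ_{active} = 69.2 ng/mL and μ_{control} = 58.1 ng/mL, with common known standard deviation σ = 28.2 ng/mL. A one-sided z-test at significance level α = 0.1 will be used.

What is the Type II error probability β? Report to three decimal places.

β ≈ 0.726

Standardized effect: d = |μ_{active} − μ_{control}| / σ = |69.2 − 58.1| / 28.2 = 0.3936
Noncentrality parameter: δ = d·√(n/2) = 0.3936 × √(6/2) = 0.6818
One-sided α = 0.1 → critical value z_{0.1} = 1.282.
Power = Φ(δ − 1.282) = Φ(-0.600) = 0.2743.
Type II error: β = 1 − power = 1 − 0.2743 = 0.7257.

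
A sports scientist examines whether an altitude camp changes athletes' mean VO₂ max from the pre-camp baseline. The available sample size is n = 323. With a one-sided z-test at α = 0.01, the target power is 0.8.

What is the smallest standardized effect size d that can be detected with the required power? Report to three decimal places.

Required noncentrality: δ = z_{0.01} + z_{0.20} = 2.326 + 0.842 = 3.168.
δ = d·√n ⇒ d = δ/√n = 3.168/√323 = 0.1763.

d ≈ 0.176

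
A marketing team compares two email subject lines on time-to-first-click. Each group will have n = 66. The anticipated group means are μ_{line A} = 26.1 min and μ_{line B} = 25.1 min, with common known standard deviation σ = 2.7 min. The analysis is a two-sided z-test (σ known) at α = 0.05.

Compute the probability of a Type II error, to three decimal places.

Standardized effect: d = |μ_{line A} − μ_{line B}| / σ = |26.1 − 25.1| / 2.7 = 0.3704
Noncentrality parameter: δ = d·√(n/2) = 0.3704 × √(66/2) = 2.1276
Critical value for a two-sided test at α = 0.05: z_{α/2} = 1.960.
Power = Φ(δ − 1.960) + Φ(−δ − 1.960) = Φ(0.168) + Φ(-4.088) = 0.5666 + 0.0000 = 0.5666.
Type II error: β = 1 − power = 1 − 0.5666 = 0.4334.

β ≈ 0.433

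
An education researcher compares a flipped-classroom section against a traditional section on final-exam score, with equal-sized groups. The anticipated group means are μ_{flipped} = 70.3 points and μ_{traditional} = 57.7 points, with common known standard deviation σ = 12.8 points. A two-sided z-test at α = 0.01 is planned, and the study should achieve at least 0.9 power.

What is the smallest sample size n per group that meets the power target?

Standardized effect: d = |μ_{flipped} − μ_{traditional}| / σ = |70.3 − 57.7| / 12.8 = 0.9844
Set Φ(δ − 2.576) = 0.9; then δ − 2.576 = Φ⁻¹(0.9) = 1.282, giving δ = 3.857.
(For δ > 0 the lower-tail rejection region contributes negligibly to power, so the one-term inversion is standard.)
δ = d·√(n/2) ⇒ n = 2(δ/d)² = 2 × (3.857 / 0.9844)² = 30.71.
Rounding up, n = 31 per group.

n = 31 per group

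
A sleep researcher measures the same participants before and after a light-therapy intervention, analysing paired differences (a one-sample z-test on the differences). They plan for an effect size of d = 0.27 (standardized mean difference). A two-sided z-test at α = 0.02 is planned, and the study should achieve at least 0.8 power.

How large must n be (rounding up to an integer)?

n = 138

For power 0.8 need Φ(δ − z_{0.01}) = 0.8, so δ = z_{0.01} + z_{0.20} = 2.326 + 0.842 = 3.168.
(The Φ(−δ − z_{α/2}) term is vanishingly small for δ > 0 and is dropped in the standard sample-size formula.)
δ = d·√n ⇒ n = (δ/d)² = (3.168 / 0.27)² = 137.67.
Round up to the next whole unit.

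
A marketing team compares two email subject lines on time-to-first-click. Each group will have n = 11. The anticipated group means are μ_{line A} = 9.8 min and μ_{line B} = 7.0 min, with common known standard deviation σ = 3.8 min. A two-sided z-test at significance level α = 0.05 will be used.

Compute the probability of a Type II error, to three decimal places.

Standardized effect: d = |μ_{line A} − μ_{line B}| / σ = |9.8 − 7.0| / 3.8 = 0.7368
Noncentrality parameter: δ = d·√(n/2) = 0.7368 × √(11/2) = 1.7280
Two-sided α = 0.05 → critical value z_{0.025} = 1.960.
Power = Φ(δ − 1.960) + Φ(−δ − 1.960) = Φ(-0.232) + Φ(-3.688) = 0.4083 + 0.0001 = 0.4084.
Type II error: β = 1 − power = 1 − 0.4084 = 0.5916.

β ≈ 0.592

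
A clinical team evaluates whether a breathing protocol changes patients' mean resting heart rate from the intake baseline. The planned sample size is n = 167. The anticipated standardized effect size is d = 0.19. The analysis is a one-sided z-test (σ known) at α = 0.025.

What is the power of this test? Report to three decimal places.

Power ≈ 0.690

Noncentrality parameter: δ = d·√n = 0.19 × √167 = 2.4553
One-sided α = 0.025 → critical value z_{0.025} = 1.960.
Power = P(Z > 1.960 − δ) = Φ(0.495) = 0.6898.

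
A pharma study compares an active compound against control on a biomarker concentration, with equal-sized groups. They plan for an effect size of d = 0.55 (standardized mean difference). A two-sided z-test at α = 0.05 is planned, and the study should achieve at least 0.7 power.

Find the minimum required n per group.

n = 41 per group

Set Φ(δ − 1.960) = 0.7; then δ − 1.960 = Φ⁻¹(0.7) = 0.524, giving δ = 2.484.
(Ignoring the negligible lower-tail rejection probability gives the usual closed-form inversion.)
δ = d·√(n/2) ⇒ n = 2(δ/d)² = 2 × (2.484 / 0.55)² = 40.81.
Rounding up, n = 41 per group.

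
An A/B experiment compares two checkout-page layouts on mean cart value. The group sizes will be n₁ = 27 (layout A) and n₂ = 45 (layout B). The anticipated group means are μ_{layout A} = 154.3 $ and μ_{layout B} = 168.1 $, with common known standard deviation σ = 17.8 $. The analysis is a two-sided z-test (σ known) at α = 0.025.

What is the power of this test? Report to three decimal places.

Standardized effect: d = |μ_{layout A} − μ_{layout B}| / σ = |154.3 − 168.1| / 17.8 = 0.7753
Noncentrality parameter: δ = d / √(1/n₁ + 1/n₂) = 0.7753 / √(1/27 + 1/45) = 3.1848
Two-sided α = 0.025 → critical value z_{0.0125} = 2.241.
Power = Φ(δ − 2.241) + Φ(−δ − 2.241) = Φ(0.943) + Φ(-5.426) = 0.8273 + 0.0000 = 0.8273.

Power ≈ 0.827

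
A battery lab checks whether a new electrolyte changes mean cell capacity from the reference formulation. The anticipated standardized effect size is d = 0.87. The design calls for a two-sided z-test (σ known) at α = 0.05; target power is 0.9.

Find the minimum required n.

n = 14

For power 0.9 need Φ(δ − z_{0.025}) = 0.9, so δ = z_{0.025} + z_{0.10} = 1.960 + 1.282 = 3.242.
(Ignoring the negligible lower-tail rejection probability gives the usual closed-form inversion.)
δ = d·√n ⇒ n = (δ/d)² = (3.242 / 0.87)² = 13.88.
Rounding up, n = 14.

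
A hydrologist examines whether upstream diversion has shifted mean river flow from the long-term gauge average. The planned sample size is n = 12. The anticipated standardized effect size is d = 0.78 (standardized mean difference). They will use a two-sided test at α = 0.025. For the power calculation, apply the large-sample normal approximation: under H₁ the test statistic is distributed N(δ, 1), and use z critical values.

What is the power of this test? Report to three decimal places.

Noncentrality parameter: δ = d·√n = 0.78 × √12 = 2.7020
Two-sided α = 0.025 → critical value z_{0.0125} = 2.241.
Power = Φ(δ − 2.241) + Φ(−δ − 2.241) = Φ(0.461) + Φ(-4.943) = 0.6775 + 0.0000 = 0.6775.

Power ≈ 0.677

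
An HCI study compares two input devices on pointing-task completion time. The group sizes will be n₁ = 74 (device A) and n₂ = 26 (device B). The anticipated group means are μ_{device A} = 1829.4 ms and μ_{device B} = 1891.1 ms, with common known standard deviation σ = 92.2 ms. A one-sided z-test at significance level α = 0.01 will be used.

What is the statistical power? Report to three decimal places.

Power ≈ 0.729

Standardized effect: d = |μ_{device A} − μ_{device B}| / σ = |1829.4 − 1891.1| / 92.2 = 0.6692
Noncentrality parameter: δ = d / √(1/n₁ + 1/n₂) = 0.6692 / √(1/74 + 1/26) = 2.9353
One-sided α = 0.01 → critical value z_{0.01} = 2.326.
Power = P(Z > 2.326 − δ) = Φ(0.609) = 0.7287.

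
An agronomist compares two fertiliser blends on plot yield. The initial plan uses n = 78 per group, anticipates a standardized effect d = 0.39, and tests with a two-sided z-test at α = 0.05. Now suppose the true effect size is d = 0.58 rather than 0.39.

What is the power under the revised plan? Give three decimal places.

Power ≈ 0.952

With d = 0.58: δ = d·√(n/2) = 0.58 × √(78/2) = 3.6221. Critical value z_{0.025} = 1.960.
Revised power = Φ(δ − 1.960) + Φ(−δ − 1.960) = Φ(1.662) + Φ(-5.582) = 0.9518 + 0.0000 = 0.9518.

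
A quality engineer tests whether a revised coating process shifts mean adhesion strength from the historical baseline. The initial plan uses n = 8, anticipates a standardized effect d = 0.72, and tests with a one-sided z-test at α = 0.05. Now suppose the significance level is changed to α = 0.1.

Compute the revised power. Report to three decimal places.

δ = d·√n = 0.72 × √8 = 2.0365 (unchanged). New critical value: z_{0.1} = 1.282.
Revised power = P(Z > 1.282 − δ) = Φ(0.755) = 0.7749.

Power ≈ 0.775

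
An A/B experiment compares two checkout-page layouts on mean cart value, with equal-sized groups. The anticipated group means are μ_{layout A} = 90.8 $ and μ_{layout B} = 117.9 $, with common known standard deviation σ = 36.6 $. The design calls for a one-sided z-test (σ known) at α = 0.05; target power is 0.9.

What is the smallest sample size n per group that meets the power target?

Standardized effect: d = |μ_{layout A} − μ_{layout B}| / σ = |90.8 − 117.9| / 36.6 = 0.7404
For power 0.9 need Φ(δ − z_{0.05}) = 0.9, so δ = z_{0.05} + z_{0.10} = 1.645 + 1.282 = 2.926.
δ = d·√(n/2) ⇒ n = 2(δ/d)² = 2 × (2.926 / 0.7404)² = 31.24.
Rounding up, n = 32 per group.

n = 32 per group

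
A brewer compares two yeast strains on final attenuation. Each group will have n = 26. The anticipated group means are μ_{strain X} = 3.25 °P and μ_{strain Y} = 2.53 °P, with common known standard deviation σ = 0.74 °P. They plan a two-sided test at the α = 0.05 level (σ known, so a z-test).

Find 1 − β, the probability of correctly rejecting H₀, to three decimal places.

Power ≈ 0.939

Standardized effect: d = |μ_{strain X} − μ_{strain Y}| / σ = |3.25 − 2.53| / 0.74 = 0.9730
Noncentrality parameter: δ = d·√(n/2) = 0.9730 × √(26/2) = 3.5081
Two-sided α = 0.05 → critical value z_{0.025} = 1.960.
Power = Φ(δ − 1.960) + Φ(−δ − 1.960) = Φ(1.548) + Φ(-5.468) = 0.9392 + 0.0000 = 0.9392.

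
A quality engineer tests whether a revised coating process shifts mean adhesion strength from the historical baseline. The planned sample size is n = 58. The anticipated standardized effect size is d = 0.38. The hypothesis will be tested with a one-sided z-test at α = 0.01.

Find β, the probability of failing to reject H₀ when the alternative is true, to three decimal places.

β ≈ 0.285

Noncentrality parameter: δ = d·√n = 0.38 × √58 = 2.8940
One-sided α = 0.01 → critical value z_{0.01} = 2.326.
Power = Φ(δ − 2.326) = Φ(0.568) = 0.7149.
Type II error: β = 1 − power = 1 − 0.7149 = 0.2851.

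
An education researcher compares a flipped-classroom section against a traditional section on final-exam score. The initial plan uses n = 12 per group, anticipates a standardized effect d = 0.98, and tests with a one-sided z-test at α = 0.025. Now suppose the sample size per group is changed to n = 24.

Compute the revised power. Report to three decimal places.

With n = 24 per group: δ = d·√(n/2) = 0.98 × √(24/2) = 3.3948. Critical value z_{0.025} = 1.960.
Revised power = Φ(δ − 1.960) = Φ(1.435) = 0.9243.

Power ≈ 0.924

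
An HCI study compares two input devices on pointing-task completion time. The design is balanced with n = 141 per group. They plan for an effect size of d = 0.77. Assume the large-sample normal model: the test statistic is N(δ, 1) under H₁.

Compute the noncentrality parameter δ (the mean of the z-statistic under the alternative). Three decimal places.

δ ≈ 6.465

δ = d·√(n/2) = 0.77 × √(141/2) = 6.4652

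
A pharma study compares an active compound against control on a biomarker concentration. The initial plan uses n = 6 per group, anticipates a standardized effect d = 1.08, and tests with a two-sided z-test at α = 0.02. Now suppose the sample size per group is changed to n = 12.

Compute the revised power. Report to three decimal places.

With n = 12 per group: δ = d·√(n/2) = 1.08 × √(12/2) = 2.6454. Critical value z_{0.01} = 2.326.
Revised power = Φ(δ − 2.326) + Φ(−δ − 2.326) = Φ(0.319) + Φ(-4.972) = 0.6252 + 0.0000 = 0.6252.

Power ≈ 0.625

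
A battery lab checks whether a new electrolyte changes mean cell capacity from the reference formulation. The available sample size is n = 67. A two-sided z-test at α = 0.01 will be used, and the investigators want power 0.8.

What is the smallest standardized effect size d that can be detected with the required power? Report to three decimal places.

d ≈ 0.418

Need Φ(δ − 2.576) = 0.8, so δ = 2.576 + 0.842 = 3.417.
(The second rejection-region term Φ(−δ − z_{α/2}) is negligible and dropped.)
δ = d·√n ⇒ d = δ/√n = 3.417/√67 = 0.4175.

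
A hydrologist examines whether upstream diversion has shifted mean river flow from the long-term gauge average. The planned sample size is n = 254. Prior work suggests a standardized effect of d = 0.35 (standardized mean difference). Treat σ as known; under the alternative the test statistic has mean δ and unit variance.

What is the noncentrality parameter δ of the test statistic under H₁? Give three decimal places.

δ ≈ 5.578

δ = d·√n = 0.35 × √254 = 5.5781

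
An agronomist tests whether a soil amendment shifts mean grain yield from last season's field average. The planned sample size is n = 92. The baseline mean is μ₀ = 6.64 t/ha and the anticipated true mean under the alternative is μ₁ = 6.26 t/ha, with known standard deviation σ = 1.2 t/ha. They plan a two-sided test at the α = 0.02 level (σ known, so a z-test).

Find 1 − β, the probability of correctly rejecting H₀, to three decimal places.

Standardized effect: d = |μ₁ − μ₀| / σ = |6.26 − 6.64| / 1.2 = 0.3167
Noncentrality parameter: δ = d·√n = 0.3167 × √92 = 3.0374
Two-sided α = 0.02 → critical value z_{0.01} = 2.326.
Power = Φ(δ − 2.326) + Φ(−δ − 2.326) = Φ(0.711) + Φ(-5.364) = 0.7615 + 0.0000 = 0.7615.

Power ≈ 0.761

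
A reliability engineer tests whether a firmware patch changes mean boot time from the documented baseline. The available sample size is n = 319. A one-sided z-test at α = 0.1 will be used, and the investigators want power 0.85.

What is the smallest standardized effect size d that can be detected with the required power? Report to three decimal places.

d ≈ 0.130

Need Φ(δ − 1.282) = 0.85, so δ = 1.282 + 1.036 = 2.318.
δ = d·√n ⇒ d = δ/√n = 2.318/√319 = 0.1298.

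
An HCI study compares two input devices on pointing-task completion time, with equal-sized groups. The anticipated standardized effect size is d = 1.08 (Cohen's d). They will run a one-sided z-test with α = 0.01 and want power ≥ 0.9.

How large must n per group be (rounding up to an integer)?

Set Φ(δ − 2.326) = 0.9; then δ − 2.326 = Φ⁻¹(0.9) = 1.282, giving δ = 3.608.
δ = d·√(n/2) ⇒ n = 2(δ/d)² = 2 × (3.608 / 1.08)² = 22.32.
Rounding up, n = 23 per group.

n = 23 per group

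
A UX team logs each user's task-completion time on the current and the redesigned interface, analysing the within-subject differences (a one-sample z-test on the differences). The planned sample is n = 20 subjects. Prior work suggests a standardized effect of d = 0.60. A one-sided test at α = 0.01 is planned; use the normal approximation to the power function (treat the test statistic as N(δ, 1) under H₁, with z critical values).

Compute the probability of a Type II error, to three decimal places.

β ≈ 0.361

Noncentrality parameter: δ = d·√n = 0.60 × √20 = 2.6833
Critical value for a one-sided test at α = 0.01: z_α = 2.326.
Power = P(Z > 2.326 − δ) = Φ(0.357) = 0.6394.
Type II error: β = 1 − power = 1 − 0.6394 = 0.3606.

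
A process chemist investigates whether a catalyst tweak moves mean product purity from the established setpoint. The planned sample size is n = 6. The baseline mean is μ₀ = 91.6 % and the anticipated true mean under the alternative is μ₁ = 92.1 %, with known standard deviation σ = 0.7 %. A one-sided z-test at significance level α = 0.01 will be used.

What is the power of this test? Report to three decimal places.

Standardized effect: d = |μ₁ − μ₀| / σ = |92.1 − 91.6| / 0.7 = 0.7143
Noncentrality parameter: δ = d·√n = 0.7143 × √6 = 1.7496
Critical value for a one-sided test at α = 0.01: z_α = 2.326.
Power = P(Z > 2.326 − δ) = Φ(-0.577) = 0.2821.

Power ≈ 0.282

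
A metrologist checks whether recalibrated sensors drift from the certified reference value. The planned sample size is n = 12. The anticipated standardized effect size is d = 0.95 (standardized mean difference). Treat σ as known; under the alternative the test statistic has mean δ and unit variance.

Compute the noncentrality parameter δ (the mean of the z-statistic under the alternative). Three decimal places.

δ = d·√n = 0.95 × √12 = 3.2909

δ ≈ 3.291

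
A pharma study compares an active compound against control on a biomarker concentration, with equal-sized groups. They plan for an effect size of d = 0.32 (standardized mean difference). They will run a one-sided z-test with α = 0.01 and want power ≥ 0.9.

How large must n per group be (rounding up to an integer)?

Set Φ(δ − 2.326) = 0.9; then δ − 2.326 = Φ⁻¹(0.9) = 1.282, giving δ = 3.608.
δ = d·√(n/2) ⇒ n = 2(δ/d)² = 2 × (3.608 / 0.32)² = 254.24.
Round up to the next whole unit.

n = 255 per group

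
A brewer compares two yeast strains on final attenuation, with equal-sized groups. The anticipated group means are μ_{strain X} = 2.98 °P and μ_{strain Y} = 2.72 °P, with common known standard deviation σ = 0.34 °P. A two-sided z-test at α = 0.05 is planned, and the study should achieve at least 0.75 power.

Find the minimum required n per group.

Standardized effect: d = |μ_{strain X} − μ_{strain Y}| / σ = |2.98 − 2.72| / 0.34 = 0.7647
Set Φ(δ − 1.960) = 0.75; then δ − 1.960 = Φ⁻¹(0.75) = 0.674, giving δ = 2.634.
(The Φ(−δ − z_{α/2}) term is vanishingly small for δ > 0 and is dropped in the standard sample-size formula.)
δ = d·√(n/2) ⇒ n = 2(δ/d)² = 2 × (2.634 / 0.7647)² = 23.74.
Rounding up, n = 24 per group.

n = 24 per group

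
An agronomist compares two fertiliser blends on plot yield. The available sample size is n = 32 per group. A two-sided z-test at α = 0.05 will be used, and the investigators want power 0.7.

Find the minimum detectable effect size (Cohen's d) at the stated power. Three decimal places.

Required noncentrality: δ = z_{0.025} + z_{0.30} = 1.960 + 0.524 = 2.484.
(The second rejection-region term Φ(−δ − z_{α/2}) is negligible and dropped.)
δ = d·√(n/2) ⇒ d = δ/√(n/2) = 2.484/√(32/2) = 0.6211.

d ≈ 0.621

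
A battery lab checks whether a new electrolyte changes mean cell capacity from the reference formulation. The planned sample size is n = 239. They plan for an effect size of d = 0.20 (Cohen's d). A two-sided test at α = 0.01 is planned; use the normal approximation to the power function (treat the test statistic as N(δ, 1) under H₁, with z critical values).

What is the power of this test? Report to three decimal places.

Power ≈ 0.697

Noncentrality parameter: δ = d·√n = 0.20 × √239 = 3.0919
Critical value for a two-sided test at α = 0.01: z_{α/2} = 2.576.
Power = Φ(δ − 2.576) + Φ(−δ − 2.576) = Φ(0.516) + Φ(-5.668) = 0.6971 + 0.0000 = 0.6971.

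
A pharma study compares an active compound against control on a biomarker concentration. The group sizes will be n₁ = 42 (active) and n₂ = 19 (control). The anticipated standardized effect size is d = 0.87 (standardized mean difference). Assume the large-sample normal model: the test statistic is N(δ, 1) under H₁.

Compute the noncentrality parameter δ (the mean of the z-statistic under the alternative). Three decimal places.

δ ≈ 3.147

The noncentrality parameter scales effect size by the design's sample-size factor: δ = d / √(1/n₁ + 1/n₂) = 0.87 / √(1/42 + 1/19) = 3.1467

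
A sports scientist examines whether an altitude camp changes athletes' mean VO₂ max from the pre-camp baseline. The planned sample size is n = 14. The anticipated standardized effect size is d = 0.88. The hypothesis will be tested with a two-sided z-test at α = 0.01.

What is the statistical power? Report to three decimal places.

Noncentrality parameter: δ = d·√n = 0.88 × √14 = 3.2927
Two-sided α = 0.01 → critical value z_{0.005} = 2.576.
Power = Φ(δ − 2.576) + Φ(−δ − 2.576) = Φ(0.717) + Φ(-5.868) = 0.7633 + 0.0000 = 0.7633.

Power ≈ 0.763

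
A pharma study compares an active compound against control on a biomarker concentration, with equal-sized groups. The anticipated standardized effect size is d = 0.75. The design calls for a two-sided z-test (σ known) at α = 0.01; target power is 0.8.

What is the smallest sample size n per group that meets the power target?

n = 42 per group

For power 0.8 need Φ(δ − z_{0.005}) = 0.8, so δ = z_{0.005} + z_{0.20} = 2.576 + 0.842 = 3.417.
(Ignoring the negligible lower-tail rejection probability gives the usual closed-form inversion.)
δ = d·√(n/2) ⇒ n = 2(δ/d)² = 2 × (3.417 / 0.75)² = 41.53.
Rounding up, n = 42 per group.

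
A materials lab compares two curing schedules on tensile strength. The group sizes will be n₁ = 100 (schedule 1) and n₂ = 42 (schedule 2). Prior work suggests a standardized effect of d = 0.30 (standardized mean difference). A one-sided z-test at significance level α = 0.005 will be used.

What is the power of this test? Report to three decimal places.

Power ≈ 0.173

Noncentrality parameter: λ = d / √(1/n₁ + 1/n₂) = 0.30 / √(1/100 + 1/42) = 1.6316
Critical value for a one-sided test at α = 0.005: z_α = 2.576.
Power = Φ(λ − 2.576) = Φ(-0.944) = 0.1725.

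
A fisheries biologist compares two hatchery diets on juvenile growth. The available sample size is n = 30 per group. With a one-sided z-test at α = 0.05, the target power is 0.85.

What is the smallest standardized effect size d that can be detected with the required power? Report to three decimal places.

Need Φ(δ − 1.645) = 0.85, so δ = 1.645 + 1.036 = 2.681.
δ = d·√(n/2) ⇒ d = δ/√(n/2) = 2.681/√(30/2) = 0.6923.

d ≈ 0.692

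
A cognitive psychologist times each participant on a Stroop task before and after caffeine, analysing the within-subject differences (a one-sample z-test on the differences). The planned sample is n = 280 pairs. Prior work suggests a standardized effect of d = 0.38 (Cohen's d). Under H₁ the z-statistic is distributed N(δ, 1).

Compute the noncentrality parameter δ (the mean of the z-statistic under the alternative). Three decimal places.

The noncentrality parameter scales effect size by the design's sample-size factor: δ = d·√n = 0.38 × √280 = 6.3586

δ ≈ 6.359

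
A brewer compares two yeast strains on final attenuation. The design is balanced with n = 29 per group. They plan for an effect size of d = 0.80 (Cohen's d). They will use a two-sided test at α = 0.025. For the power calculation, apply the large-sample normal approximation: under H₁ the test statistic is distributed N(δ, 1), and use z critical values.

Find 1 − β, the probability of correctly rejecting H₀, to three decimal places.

Noncentrality parameter: δ = d·√(n/2) = 0.80 × √(29/2) = 3.0463
Critical value for a two-sided test at α = 0.025: z_{α/2} = 2.241.
Power = Φ(δ − 2.241) + Φ(−δ − 2.241) = Φ(0.805) + Φ(-5.288) = 0.7896 + 0.0000 = 0.7896.

Power ≈ 0.790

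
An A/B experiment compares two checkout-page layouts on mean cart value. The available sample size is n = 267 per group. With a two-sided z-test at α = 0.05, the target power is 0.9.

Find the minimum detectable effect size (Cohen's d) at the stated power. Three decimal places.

d ≈ 0.281

Required noncentrality: δ = z_{0.025} + z_{0.10} = 1.960 + 1.282 = 3.242.
(The second rejection-region term Φ(−δ − z_{α/2}) is negligible and dropped.)
δ = d·√(n/2) ⇒ d = δ/√(n/2) = 3.242/√(267/2) = 0.2805.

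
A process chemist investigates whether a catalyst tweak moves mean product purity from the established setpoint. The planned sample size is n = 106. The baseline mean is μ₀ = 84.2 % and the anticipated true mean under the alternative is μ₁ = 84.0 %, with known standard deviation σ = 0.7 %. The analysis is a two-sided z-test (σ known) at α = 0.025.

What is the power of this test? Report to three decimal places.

Power ≈ 0.758

Standardized effect: d = |μ₁ − μ₀| / σ = |84.0 − 84.2| / 0.7 = 0.2857
Noncentrality parameter: δ = d·√n = 0.2857 × √106 = 2.9416
Two-sided α = 0.025 → critical value z_{0.0125} = 2.241.
Power = Φ(δ − 2.241) + Φ(−δ − 2.241) = Φ(0.700) + Φ(-5.183) = 0.7581 + 0.0000 = 0.7581.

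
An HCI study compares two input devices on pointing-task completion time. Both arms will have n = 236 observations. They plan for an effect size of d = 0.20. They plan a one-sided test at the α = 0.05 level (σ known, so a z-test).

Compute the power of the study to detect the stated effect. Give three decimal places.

Power ≈ 0.701

Noncentrality parameter: δ = d·√(n/2) = 0.20 × √(236/2) = 2.1726
One-sided α = 0.05 → critical value z_{0.05} = 1.645.
Power = P(Z > 1.645 − δ) = Φ(0.528) = 0.7011.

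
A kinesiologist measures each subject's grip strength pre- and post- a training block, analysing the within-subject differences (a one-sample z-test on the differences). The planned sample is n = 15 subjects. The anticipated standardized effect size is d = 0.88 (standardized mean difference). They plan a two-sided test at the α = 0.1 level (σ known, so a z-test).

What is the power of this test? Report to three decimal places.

Noncentrality parameter: δ = d·√n = 0.88 × √15 = 3.4082
Two-sided α = 0.1 → critical value z_{0.05} = 1.645.
Power = Φ(δ − 1.645) + Φ(−δ − 1.645) = Φ(1.763) + Φ(-5.053) = 0.9611 + 0.0000 = 0.9611.

Power ≈ 0.961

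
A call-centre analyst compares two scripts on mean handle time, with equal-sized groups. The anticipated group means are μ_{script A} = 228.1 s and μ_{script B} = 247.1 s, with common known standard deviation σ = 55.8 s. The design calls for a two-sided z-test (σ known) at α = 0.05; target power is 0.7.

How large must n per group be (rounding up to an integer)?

n = 107 per group

Standardized effect: d = |μ_{script A} − μ_{script B}| / σ = |228.1 − 247.1| / 55.8 = 0.3405
For power 0.7 need Φ(δ − z_{0.025}) = 0.7, so δ = z_{0.025} + z_{0.30} = 1.960 + 0.524 = 2.484.
(Ignoring the negligible lower-tail rejection probability gives the usual closed-form inversion.)
δ = d·√(n/2) ⇒ n = 2(δ/d)² = 2 × (2.484 / 0.3405)² = 106.47.
Rounding up, n = 107 per group.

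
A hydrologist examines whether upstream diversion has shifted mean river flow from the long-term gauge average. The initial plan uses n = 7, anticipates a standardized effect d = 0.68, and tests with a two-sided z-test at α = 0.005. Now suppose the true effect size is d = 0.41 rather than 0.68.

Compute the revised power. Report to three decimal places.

With d = 0.41: δ = d·√n = 0.41 × √7 = 1.0848. Critical value z_{0.0025} = 2.807.
Revised power = Φ(δ − 2.807) + Φ(−δ − 2.807) = Φ(-1.722) + Φ(-3.892) = 0.0425 + 0.0000 = 0.0426.

Power ≈ 0.043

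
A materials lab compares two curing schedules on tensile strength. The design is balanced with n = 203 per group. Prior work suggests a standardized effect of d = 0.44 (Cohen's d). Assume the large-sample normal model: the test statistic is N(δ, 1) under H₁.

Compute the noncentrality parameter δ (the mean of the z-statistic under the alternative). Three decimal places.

δ = d·√(n/2) = 0.44 × √(203/2) = 4.4329

δ ≈ 4.433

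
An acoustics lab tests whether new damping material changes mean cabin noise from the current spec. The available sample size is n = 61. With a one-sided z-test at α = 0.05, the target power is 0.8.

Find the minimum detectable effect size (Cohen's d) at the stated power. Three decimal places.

d ≈ 0.318

Required noncentrality: δ = z_{0.05} + z_{0.20} = 1.645 + 0.842 = 2.486.
δ = d·√n ⇒ d = δ/√n = 2.486/√61 = 0.3184.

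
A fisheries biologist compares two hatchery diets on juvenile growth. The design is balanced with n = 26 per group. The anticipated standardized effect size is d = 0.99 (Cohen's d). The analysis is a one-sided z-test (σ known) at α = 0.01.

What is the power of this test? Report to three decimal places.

Noncentrality parameter: δ = d·√(n/2) = 0.99 × √(26/2) = 3.5695
Critical value for a one-sided test at α = 0.01: z_α = 2.326.
Power = P(Z > 2.326 − δ) = Φ(1.243) = 0.8931.

Power ≈ 0.893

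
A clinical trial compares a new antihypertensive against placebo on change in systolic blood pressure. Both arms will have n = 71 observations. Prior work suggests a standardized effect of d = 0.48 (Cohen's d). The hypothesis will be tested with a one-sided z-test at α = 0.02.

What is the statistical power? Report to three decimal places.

Noncentrality parameter: δ = d·√(n/2) = 0.48 × √(71/2) = 2.8599
Critical value for a one-sided test at α = 0.02: z_α = 2.054.
Power = Φ(δ − 2.054) = Φ(0.806) = 0.7899.

Power ≈ 0.790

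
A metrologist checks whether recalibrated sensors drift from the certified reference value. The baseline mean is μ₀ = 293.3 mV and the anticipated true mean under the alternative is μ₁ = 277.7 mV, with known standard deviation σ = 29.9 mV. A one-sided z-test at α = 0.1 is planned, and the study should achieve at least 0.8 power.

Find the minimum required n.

n = 17

Standardized effect: d = |μ₁ − μ₀| / σ = |277.7 − 293.3| / 29.9 = 0.5217
For power 0.8 need Φ(δ − z_{0.1}) = 0.8, so δ = z_{0.1} + z_{0.20} = 1.282 + 0.842 = 2.123.
δ = d·√n ⇒ n = (δ/d)² = (2.123 / 0.5217)² = 16.56.
Rounding up, n = 17.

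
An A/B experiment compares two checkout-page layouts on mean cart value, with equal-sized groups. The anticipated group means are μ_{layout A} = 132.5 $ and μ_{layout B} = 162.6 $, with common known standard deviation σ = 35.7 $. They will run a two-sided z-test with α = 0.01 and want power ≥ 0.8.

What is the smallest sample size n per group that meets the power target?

n = 33 per group

Standardized effect: d = |μ_{layout A} − μ_{layout B}| / σ = |132.5 − 162.6| / 35.7 = 0.8431
Set Φ(δ − 2.576) = 0.8; then δ − 2.576 = Φ⁻¹(0.8) = 0.842, giving δ = 3.417.
(The Φ(−δ − z_{α/2}) term is vanishingly small for δ > 0 and is dropped in the standard sample-size formula.)
δ = d·√(n/2) ⇒ n = 2(δ/d)² = 2 × (3.417 / 0.8431)² = 32.86.
Rounding up, n = 33 per group.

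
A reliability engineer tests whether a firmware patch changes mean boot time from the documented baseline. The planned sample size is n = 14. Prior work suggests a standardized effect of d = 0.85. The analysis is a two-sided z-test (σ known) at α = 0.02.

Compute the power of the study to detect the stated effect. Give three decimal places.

Power ≈ 0.803

Noncentrality parameter: δ = d·√n = 0.85 × √14 = 3.1804
Critical value for a two-sided test at α = 0.02: z_{α/2} = 2.326.
Power = Φ(δ − 2.326) + Φ(−δ − 2.326) = Φ(0.854) + Φ(-5.507) = 0.8035 + 0.0000 = 0.8035.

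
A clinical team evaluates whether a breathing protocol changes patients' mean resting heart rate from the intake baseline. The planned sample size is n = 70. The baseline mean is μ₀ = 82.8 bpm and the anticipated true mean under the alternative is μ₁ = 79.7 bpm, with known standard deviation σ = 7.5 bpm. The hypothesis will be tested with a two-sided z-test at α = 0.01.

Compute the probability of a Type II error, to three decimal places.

β ≈ 0.189

Standardized effect: d = |μ₁ − μ₀| / σ = |79.7 − 82.8| / 7.5 = 0.4133
Noncentrality parameter: δ = d·√n = 0.4133 × √70 = 3.4582
Two-sided α = 0.01 → critical value z_{0.005} = 2.576.
Power = Φ(δ − 2.576) + Φ(−δ − 2.576) = Φ(0.882) + Φ(-6.034) = 0.8112 + 0.0000 = 0.8112.
Type II error: β = 1 − power = 1 − 0.8112 = 0.1888.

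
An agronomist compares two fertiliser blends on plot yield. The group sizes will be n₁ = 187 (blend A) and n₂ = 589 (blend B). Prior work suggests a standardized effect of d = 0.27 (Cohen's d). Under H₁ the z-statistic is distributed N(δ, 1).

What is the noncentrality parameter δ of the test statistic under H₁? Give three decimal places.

δ ≈ 3.217

The noncentrality parameter scales effect size by the design's sample-size factor: δ = d / √(1/n₁ + 1/n₂) = 0.27 / √(1/187 + 1/589) = 3.2167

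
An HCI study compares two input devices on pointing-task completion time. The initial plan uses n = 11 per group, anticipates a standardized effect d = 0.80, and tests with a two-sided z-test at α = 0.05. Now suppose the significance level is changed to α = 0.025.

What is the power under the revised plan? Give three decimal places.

Power ≈ 0.357

δ = d·√(n/2) = 0.80 × √(11/2) = 1.8762 (unchanged). New critical value: z_{0.0125} = 2.241.
Revised power = Φ(δ − 2.241) + Φ(−δ − 2.241) = Φ(-0.365) + Φ(-4.118) = 0.3575 + 0.0000 = 0.3575.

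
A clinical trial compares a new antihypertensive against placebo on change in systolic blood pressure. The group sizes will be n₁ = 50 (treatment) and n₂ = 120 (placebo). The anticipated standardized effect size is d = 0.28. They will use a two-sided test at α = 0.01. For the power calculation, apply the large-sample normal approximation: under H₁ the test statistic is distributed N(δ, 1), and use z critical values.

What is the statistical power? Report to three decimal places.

Noncentrality parameter: δ = d / √(1/n₁ + 1/n₂) = 0.28 / √(1/50 + 1/120) = 1.6634
Two-sided α = 0.01 → critical value z_{0.005} = 2.576.
Power = Φ(δ − 2.576) + Φ(−δ − 2.576) = Φ(-0.912) + Φ(-4.239) = 0.1808 + 0.0000 = 0.1808.

Power ≈ 0.181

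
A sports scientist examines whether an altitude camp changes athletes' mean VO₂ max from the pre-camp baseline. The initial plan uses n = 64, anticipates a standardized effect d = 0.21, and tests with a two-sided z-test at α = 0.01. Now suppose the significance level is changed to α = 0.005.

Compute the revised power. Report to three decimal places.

δ = d·√n = 0.21 × √64 = 1.6800 (unchanged). New critical value: z_{0.0025} = 2.807.
Revised power = Φ(δ − 2.807) + Φ(−δ − 2.807) = Φ(-1.127) + Φ(-4.487) = 0.1299 + 0.0000 = 0.1299.

Power ≈ 0.130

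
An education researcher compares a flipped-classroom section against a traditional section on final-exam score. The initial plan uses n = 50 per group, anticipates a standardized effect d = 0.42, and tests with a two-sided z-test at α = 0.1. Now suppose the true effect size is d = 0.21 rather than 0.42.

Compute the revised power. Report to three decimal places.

Power ≈ 0.279

With d = 0.21: δ = d·√(n/2) = 0.21 × √(50/2) = 1.0500. Critical value z_{0.05} = 1.645.
Revised power = Φ(δ − 1.645) + Φ(−δ − 1.645) = Φ(-0.595) + Φ(-2.695) = 0.2760 + 0.0035 = 0.2795.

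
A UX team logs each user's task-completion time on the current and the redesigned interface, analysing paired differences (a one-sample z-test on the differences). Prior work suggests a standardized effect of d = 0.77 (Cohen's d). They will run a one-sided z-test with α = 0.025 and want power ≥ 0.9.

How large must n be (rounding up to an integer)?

n = 18

Set Φ(δ − 1.960) = 0.9; then δ − 1.960 = Φ⁻¹(0.9) = 1.282, giving δ = 3.242.
δ = d·√n ⇒ n = (δ/d)² = (3.242 / 0.77)² = 17.72.
Rounding up, n = 18.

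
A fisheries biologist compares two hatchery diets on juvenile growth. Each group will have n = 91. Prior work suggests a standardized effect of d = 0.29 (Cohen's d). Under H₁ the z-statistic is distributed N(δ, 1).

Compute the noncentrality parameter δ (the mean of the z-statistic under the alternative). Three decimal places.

The noncentrality parameter scales effect size by the design's sample-size factor: δ = d·√(n/2) = 0.29 × √(91/2) = 1.9562

δ ≈ 1.956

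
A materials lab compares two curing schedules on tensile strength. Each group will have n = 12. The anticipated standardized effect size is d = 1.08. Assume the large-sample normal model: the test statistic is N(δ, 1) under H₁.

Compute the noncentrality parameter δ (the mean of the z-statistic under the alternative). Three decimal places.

δ = d·√(n/2) = 1.08 × √(12/2) = 2.6454

δ ≈ 2.645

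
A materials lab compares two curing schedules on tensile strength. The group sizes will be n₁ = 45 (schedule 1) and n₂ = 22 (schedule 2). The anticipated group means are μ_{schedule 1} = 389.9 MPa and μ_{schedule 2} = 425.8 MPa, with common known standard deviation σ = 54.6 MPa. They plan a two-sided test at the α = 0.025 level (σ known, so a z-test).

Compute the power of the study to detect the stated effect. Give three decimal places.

Standardized effect: d = |μ_{schedule 1} − μ_{schedule 2}| / σ = |389.9 − 425.8| / 54.6 = 0.6575
Noncentrality parameter: δ = d / √(1/n₁ + 1/n₂) = 0.6575 / √(1/45 + 1/22) = 2.5274
Two-sided α = 0.025 → critical value z_{0.0125} = 2.241.
Power = Φ(δ − 2.241) + Φ(−δ − 2.241) = Φ(0.286) + Φ(-4.769) = 0.6126 + 0.0000 = 0.6126.

Power ≈ 0.613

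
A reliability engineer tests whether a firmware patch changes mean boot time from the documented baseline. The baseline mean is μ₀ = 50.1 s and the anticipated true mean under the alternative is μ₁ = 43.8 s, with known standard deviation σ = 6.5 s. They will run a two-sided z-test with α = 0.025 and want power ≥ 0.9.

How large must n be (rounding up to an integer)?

n = 14

Standardized effect: d = |μ₁ − μ₀| / σ = |43.8 − 50.1| / 6.5 = 0.9692
Set Φ(δ − 2.241) = 0.9; then δ − 2.241 = Φ⁻¹(0.9) = 1.282, giving δ = 3.523.
(For δ > 0 the lower-tail rejection region contributes negligibly to power, so the one-term inversion is standard.)
δ = d·√n ⇒ n = (δ/d)² = (3.523 / 0.9692)² = 13.21.
Rounding up, n = 14.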